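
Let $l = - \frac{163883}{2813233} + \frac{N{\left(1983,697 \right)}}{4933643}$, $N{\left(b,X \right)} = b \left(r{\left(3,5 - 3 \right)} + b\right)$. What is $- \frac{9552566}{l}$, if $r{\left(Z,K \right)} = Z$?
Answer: $- \frac{132584718458577653554}{10270640887685} \approx -1.2909 \cdot 10^{7}$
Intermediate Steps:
$N{\left(b,X \right)} = b \left(3 + b\right)$
$l = \frac{10270640887685}{13879487297819}$ ($l = - \frac{163883}{2813233} + \frac{1983 \left(3 + 1983\right)}{4933643} = \left(-163883\right) \frac{1}{2813233} + 1983 \cdot 1986 \cdot \frac{1}{4933643} = - \frac{163883}{2813233} + 3938238 \cdot \frac{1}{4933643} = - \frac{163883}{2813233} + \frac{3938238}{4933643} = \frac{10270640887685}{13879487297819} \approx 0.73999$)
$- \frac{9552566}{l} = - \frac{9552566}{\frac{10270640887685}{13879487297819}} = \left(-9552566\right) \frac{13879487297819}{10270640887685} = - \frac{132584718458577653554}{10270640887685}$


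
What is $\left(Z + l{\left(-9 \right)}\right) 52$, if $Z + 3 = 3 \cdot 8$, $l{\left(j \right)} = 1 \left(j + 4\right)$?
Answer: $832$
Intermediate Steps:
$l{\left(j \right)} = 4 + j$ ($l{\left(j \right)} = 1 \left(4 + j\right) = 4 + j$)
$Z = 21$ ($Z = -3 + 3 \cdot 8 = -3 + 24 = 21$)
$\left(Z + l{\left(-9 \right)}\right) 52 = \left(21 + \left(4 - 9\right)\right) 52 = \left(21 - 5\right) 52 = 16 \cdot 52 = 832$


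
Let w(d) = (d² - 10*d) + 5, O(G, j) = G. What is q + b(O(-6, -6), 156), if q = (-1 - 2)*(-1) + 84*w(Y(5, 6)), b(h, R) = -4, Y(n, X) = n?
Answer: -1681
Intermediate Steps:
w(d) = 5 + d² - 10*d
q = -1677 (q = (-1 - 2)*(-1) + 84*(5 + 5² - 10*5) = -3*(-1) + 84*(5 + 25 - 50) = 3 + 84*(-20) = 3 - 1680 = -1677)
q + b(O(-6, -6), 156) = -1677 - 4 = -1681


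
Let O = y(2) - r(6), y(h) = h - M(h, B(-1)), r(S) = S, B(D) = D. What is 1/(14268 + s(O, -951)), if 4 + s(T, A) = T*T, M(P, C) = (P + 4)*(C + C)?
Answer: 1/14328 ≈ 6.9793e-5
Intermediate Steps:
M(P, C) = 2*C*(4 + P) (M(P, C) = (4 + P)*(2*C) = 2*C*(4 + P))
y(h) = 8 + 3*h (y(h) = h - 2*(-1)*(4 + h) = h - (-8 - 2*h) = h + (8 + 2*h) = 8 + 3*h)
O = 8 (O = (8 + 3*2) - 1*6 = (8 + 6) - 6 = 14 - 6 = 8)
s(T, A) = -4 + T**2 (s(T, A) = -4 + T*T = -4 + T**2)
1/(14268 + s(O, -951)) = 1/(14268 + (-4 + 8**2)) = 1/(14268 + (-4 + 64)) = 1/(14268 + 60) = 1/14328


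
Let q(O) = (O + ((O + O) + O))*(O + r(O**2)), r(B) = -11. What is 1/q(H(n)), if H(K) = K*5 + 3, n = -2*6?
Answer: 1/15504 ≈ 6.4499e-5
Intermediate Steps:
n = -12
H(K) = 3 + 5*K (H(K) = 5*K + 3 = 3 + 5*K)
q(O) = 4*O*(-11 + O) (q(O) = (O + ((O + O) + O))*(O - 11) = (O + (2*O + O))*(-11 + O) = (O + 3*O)*(-11 + O) = (4*O)*(-11 + O) = 4*O*(-11 + O))
1/q(H(n)) = 1/(4*(3 + 5*(-12))*(-11 + (3 + 5*(-12)))) = 1/(4*(3 - 60)*(-11 + (3 - 60))) = 1/(4*(-57)*(-11 - 57)) = 1/(4*(-57)*(-68)) = 1/15504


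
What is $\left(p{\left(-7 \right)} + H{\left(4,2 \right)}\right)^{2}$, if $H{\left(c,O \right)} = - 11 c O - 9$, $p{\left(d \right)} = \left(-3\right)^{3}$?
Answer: $15376$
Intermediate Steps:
$p{\left(d \right)} = -27$
$H{\left(c,O \right)} = -9 - 11 O c$ ($H{\left(c,O \right)} = - 11 O c - 9 = -9 - 11 O c$)
$\left(p{\left(-7 \right)} + H{\left(4,2 \right)}\right)^{2} = \left(-27 - \left(9 + 22 \cdot 4\right)\right)^{2} = \left(-27 - 97\right)^{2} = \left(-124\right)^{2} = 15376$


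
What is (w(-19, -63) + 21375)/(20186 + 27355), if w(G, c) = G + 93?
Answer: 21449/47541 ≈ 0.45117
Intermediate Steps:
w(G, c) = 93 + G
(w(-19, -63) + 21375)/(20186 + 27355) = ((93 - 19) + 21375)/(20186 + 27355) = (74 + 21375)/47541 = 21449*(1/47541) = 21449/47541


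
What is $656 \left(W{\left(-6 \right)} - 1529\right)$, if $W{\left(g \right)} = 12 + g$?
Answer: $-999088$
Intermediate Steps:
$656 \left(W{\left(-6 \right)} - 1529\right) = 656 \left(\left(12 - 6\right) - 1529\right) = 656 \left(6 - 1529\right) = 656 \left(-1523\right) = -999088$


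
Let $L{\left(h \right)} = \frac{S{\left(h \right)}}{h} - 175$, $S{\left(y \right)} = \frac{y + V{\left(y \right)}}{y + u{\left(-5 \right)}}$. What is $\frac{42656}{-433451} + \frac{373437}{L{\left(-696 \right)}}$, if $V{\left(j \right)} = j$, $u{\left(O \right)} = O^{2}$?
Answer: $- \frac{108617525135489}{50898850577} \approx -2134.0$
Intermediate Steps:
$S{\left(y \right)} = \frac{2 y}{25 + y}$ ($S{\left(y \right)} = \frac{y + y}{y + \left(-5\right)^{2}} = \frac{2 y}{y + 25} = \frac{2 y}{25 + y}$)
$L{\left(h \right)} = -175 + \frac{2}{25 + h}$ ($L{\left(h \right)} = \frac{2 h \frac{1}{25 + h}}{h} - 175 = \frac{2}{25 + h} - 175 = -175 + \frac{2}{25 + h}$)
$\frac{42656}{-433451} + \frac{373437}{L{\left(-696 \right)}} = \frac{42656}{-433451} + \frac{373437}{\frac{1}{25 - 696} \left(-4373 - -121800\right)} = 42656 \left(- \frac{1}{433451}\right) + \frac{373437}{\frac{1}{-671} \left(-4373 + 121800\right)} = - \frac{42656}{433451} + \frac{373437}{\left(- \frac{1}{671}\right) 117427} = - \frac{42656}{433451} + \frac{373437}{- \frac{117427}{671}} = - \frac{42656}{433451} + 373437 \left(- \frac{671}{117427}\right) = - \frac{42656}{433451} - \frac{250576227}{117427} = - \frac{108617525135489}{50898850577}$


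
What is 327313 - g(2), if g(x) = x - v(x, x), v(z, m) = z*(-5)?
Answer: 327301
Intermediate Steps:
v(z, m) = -5*z
g(x) = 6*x (g(x) = x - (-5)*x = x + 5*x = 6*x)
327313 - g(2) = 327313 - 6*2 = 327313 - 1*12 = 327313 - 12 = 327301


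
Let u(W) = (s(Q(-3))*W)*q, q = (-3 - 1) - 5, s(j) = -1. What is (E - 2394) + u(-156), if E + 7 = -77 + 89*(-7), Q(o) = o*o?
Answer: -4505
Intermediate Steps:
Q(o) = o²
E = -707 (E = -7 + (-77 + 89*(-7)) = -7 + (-77 - 623) = -7 - 700 = -707)
q = -9 (q = -4 - 5 = -9)
u(W) = 9*W (u(W) = -W*(-9) = 9*W)
(E - 2394) + u(-156) = (-707 - 2394) + 9*(-156) = -3101 - 1404 = -4505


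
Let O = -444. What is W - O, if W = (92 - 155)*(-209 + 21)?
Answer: 12288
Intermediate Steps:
W = 11844 (W = -63*(-188) = 11844)
W - O = 11844 - 1*(-444) = 11844 + 444 = 12288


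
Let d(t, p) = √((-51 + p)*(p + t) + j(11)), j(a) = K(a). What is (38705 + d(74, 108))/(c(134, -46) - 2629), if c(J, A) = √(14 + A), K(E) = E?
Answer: -(38705 + √10385)/(2629 - 4*I*√2) ≈ -14.761 - 0.031761*I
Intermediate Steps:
j(a) = a
d(t, p) = √(11 + (-51 + p)*(p + t)) (d(t, p) = √((-51 + p)*(p + t) + 11) = √(11 + (-51 + p)*(p + t)))
(38705 + d(74, 108))/(c(134, -46) - 2629) = (38705 + √(11 + 108² - 51*108 - 51*74 + 108*74))/(√(14 - 46) - 2629) = (38705 + √(11 + 11664 - 5508 - 3774 + 7992))/(√(-32) - 2629) = (38705 + √10385)/(4*I*√2 - 2629) = (38705 + √10385)/(-2629 + 4*I*√2)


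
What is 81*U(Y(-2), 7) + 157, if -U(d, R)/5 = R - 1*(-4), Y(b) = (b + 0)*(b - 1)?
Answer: -4298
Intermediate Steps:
Y(b) = b*(-1 + b)
U(d, R) = -20 - 5*R (U(d, R) = -5*(R - 1*(-4)) = -5*(R + 4) = -5*(4 + R) = -20 - 5*R)
81*U(Y(-2), 7) + 157 = 81*(-20 - 5*7) + 157 = 81*(-20 - 35) + 157 = 81*(-55) + 157 = -4455 + 157 = -4298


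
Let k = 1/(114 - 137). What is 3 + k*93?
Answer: -24/23 ≈ -1.0435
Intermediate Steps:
k = -1/23 (k = 1/(-23) = -1/23 ≈ -0.043478)
3 + k*93 = 3 - 1/23*93 = 3 - 93/23 = -24/23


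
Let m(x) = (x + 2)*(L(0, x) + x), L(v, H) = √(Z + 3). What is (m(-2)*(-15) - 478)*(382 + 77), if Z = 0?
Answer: -219402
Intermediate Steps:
L(v, H) = √3 (L(v, H) = √(0 + 3) = √3)
m(x) = (2 + x)*(x + √3) (m(x) = (x + 2)*(√3 + x) = (2 + x)*(x + √3))
(m(-2)*(-15) - 478)*(382 + 77) = (((-2)² + 2*(-2) + 2*√3 - 2*√3)*(-15) - 478)*(382 + 77) = ((4 - 4 + 2*√3 - 2*√3)*(-15) - 478)*459 = (0*(-15) - 478)*459 = (0 - 478)*459 = -478*459 = -219402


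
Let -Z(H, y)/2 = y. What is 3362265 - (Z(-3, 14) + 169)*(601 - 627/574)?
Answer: 1881387183/574 ≈ 3.2777e+6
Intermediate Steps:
Z(H, y) = -2*y
3362265 - (Z(-3, 14) + 169)*(601 - 627/574) = 3362265 - (-2*14 + 169)*(601 - 627/574) = 3362265 - (-28 + 169)*(601 - 627*1/574) = 3362265 - 141*(601 - 627/574) = 3362265 - 141*344347/574 = 3362265 - 1*48552927/574 = 3362265 - 48552927/574 = 1881387183/574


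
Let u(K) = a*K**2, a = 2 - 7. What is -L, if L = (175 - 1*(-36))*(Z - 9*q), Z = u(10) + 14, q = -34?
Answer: 37980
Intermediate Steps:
a = -5
u(K) = -5*K**2
Z = -486 (Z = -5*10**2 + 14 = -5*100 + 14 = -500 + 14 = -486)
L = -37980 (L = (175 - 1*(-36))*(-486 - 9*(-34)) = (175 + 36)*(-486 + 306) = 211*(-180) = -37980)
-L = -1*(-37980) = 37980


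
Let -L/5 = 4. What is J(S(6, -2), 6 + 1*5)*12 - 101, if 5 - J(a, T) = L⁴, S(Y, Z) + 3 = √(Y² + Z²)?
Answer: -1920041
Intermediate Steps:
L = -20 (L = -5*4 = -20)
S(Y, Z) = -3 + √(Y² + Z²)
J(a, T) = -159995 (J(a, T) = 5 - 1*(-20)⁴ = 5 - 1*160000 = 5 - 160000 = -159995)
J(S(6, -2), 6 + 1*5)*12 - 101 = -159995*12 - 101 = -1919940 - 101 = -1920041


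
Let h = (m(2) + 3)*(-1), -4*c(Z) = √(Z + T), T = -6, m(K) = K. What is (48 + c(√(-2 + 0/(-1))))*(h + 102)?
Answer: 4656 - 97*√(-6 + I*√2)/4 ≈ 4649.0 - 59.806*I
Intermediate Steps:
c(Z) = -√(-6 + Z)/4 (c(Z) = -√(Z - 6)/4 = -√(-6 + Z)/4)
h = -5 (h = (2 + 3)*(-1) = 5*(-1) = -5)
(48 + c(√(-2 + 0/(-1))))*(h + 102) = (48 - √(-6 + √(-2 + 0/(-1)))/4)*(-5 + 102) = (48 - √(-6 + √(-2 + 0*(-1)))/4)*97 = (48 - √(-6 + √(-2 + 0))/4)*97 = (48 - √(-6 + √(-2))/4)*97 = (48 - √(-6 + I*√2)/4)*97 = 4656 - 97*√(-6 + I*√2)/4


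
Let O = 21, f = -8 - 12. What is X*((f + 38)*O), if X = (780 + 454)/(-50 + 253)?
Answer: 66636/29 ≈ 2297.8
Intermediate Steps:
f = -20
X = 1234/203 ≈ 6.0788
X*((f + 38)*O) = 1234*((-20 + 38)*21)/203 = 1234*(18*21)/203 = (1234/203)*378 = 66636/29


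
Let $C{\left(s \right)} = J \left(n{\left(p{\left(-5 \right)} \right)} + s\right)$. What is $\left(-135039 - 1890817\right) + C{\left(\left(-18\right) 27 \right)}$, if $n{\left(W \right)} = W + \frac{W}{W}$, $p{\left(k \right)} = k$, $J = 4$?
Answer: $-2027816$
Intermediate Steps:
$n{\left(W \right)} = 1 + W$ ($n{\left(W \right)} = W + 1 = 1 + W$)
$C{\left(s \right)} = -16 + 4 s$ ($C{\left(s \right)} = 4 \left(\left(1 - 5\right) + s\right) = 4 \left(-4 + s\right) = -16 + 4 s$)
$\left(-135039 - 1890817\right) + C{\left(\left(-18\right) 27 \right)} = \left(-135039 - 1890817\right) + \left(-16 + 4 \left(\left(-18\right) 27\right)\right) = -2025856 + \left(-16 + 4 \left(-486\right)\right) = -2025856 - 1960 = -2027816$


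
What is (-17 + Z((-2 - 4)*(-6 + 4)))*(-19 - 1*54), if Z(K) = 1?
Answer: 1168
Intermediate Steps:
(-17 + Z((-2 - 4)*(-6 + 4)))*(-19 - 1*54) = (-17 + 1)*(-19 - 1*54) = -16*(-19 - 54) = -16*(-73) = 1168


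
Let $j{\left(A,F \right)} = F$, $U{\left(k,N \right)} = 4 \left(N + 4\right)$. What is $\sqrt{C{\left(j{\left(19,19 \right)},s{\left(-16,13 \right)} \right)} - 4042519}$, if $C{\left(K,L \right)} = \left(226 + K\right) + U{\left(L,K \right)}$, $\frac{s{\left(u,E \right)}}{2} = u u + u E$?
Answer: $i \sqrt{4042182} \approx 2010.5 i$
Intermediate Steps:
$U{\left(k,N \right)} = 16 + 4 N$ ($U{\left(k,N \right)} = 4 \left(4 + N\right) = 16 + 4 N$)
$s{\left(u,E \right)} = 2 u^{2} + 2 E u$ ($s{\left(u,E \right)} = 2 \left(u u + u E\right) = 2 \left(u^{2} + E u\right) = 2 u^{2} + 2 E u$)
$C{\left(K,L \right)} = 242 + 5 K$ ($C{\left(K,L \right)} = \left(226 + K\right) + \left(16 + 4 K\right) = 242 + 5 K$)
$\sqrt{C{\left(j{\left(19,19 \right)},s{\left(-16,13 \right)} \right)} - 4042519} = \sqrt{\left(242 + 5 \cdot 19\right) - 4042519} = \sqrt{\left(242 + 95\right) - 4042519} = \sqrt{337 - 4042519} = \sqrt{-4042182} = i \sqrt{4042182}$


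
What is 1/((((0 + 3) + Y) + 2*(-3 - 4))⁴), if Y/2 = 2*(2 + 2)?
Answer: 1/625 ≈ 0.0016000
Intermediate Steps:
Y = 16 (Y = 2*(2*(2 + 2)) = 2*(2*4) = 2*8 = 16)
1/((((0 + 3) + Y) + 2*(-3 - 4))⁴) = 1/((((0 + 3) + 16) + 2*(-3 - 4))⁴) = 1/(((3 + 16) + 2*(-7))⁴) = 1/((19 - 14)⁴) = 1/(5⁴) = 1/625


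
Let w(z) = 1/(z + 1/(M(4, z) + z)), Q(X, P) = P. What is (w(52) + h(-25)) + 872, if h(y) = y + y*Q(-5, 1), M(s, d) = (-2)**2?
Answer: 2394542/2913 ≈ 822.02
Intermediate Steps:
M(s, d) = 4
h(y) = 2*y (h(y) = y + y*1 = y + y = 2*y)
w(z) = 1/(z + 1/(4 + z))
(w(52) + h(-25)) + 872 = ((4 + 52)/(1 + 52**2 + 4*52) + 2*(-25)) + 872 = (56/(1 + 2704 + 208) - 50) + 872 = (56/2913 - 50) + 872 = -145594/2913 + 872 = 2394542/2913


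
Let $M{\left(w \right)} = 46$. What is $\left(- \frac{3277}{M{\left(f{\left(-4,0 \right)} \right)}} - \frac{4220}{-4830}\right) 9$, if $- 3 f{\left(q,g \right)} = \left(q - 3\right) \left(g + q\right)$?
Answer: $- \frac{203919}{322} \approx -633.29$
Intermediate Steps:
$f{\left(q,g \right)} = - \frac{\left(-3 + q\right) \left(g + q\right)}{3}$ ($f{\left(q,g \right)} = - \frac{\left(q - 3\right) \left(g + q\right)}{3} = - \frac{\left(-3 + q\right) \left(g + q\right)}{3}$)
$\left(- \frac{3277}{M{\left(f{\left(-4,0 \right)} \right)}} - \frac{4220}{-4830}\right) 9 = \left(- \frac{3277}{46} - \frac{4220}{-4830}\right) 9 = \left(\left(-3277\right) \frac{1}{46} - - \frac{422}{483}\right) 9 = \left(- \frac{3277}{46} + \frac{422}{483}\right) 9 = \left(- \frac{67973}{966}\right) 9 = - \frac{203919}{322}$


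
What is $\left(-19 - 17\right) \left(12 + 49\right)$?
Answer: $-2196$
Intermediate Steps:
$\left(-19 - 17\right) \left(12 + 49\right) = \left(-36\right) 61 = -2196$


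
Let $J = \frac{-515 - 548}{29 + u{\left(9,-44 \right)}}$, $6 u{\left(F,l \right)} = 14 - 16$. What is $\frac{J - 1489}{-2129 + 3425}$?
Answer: $- \frac{131243}{111456} \approx -1.1775$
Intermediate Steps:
$u{\left(F,l \right)} = - \frac{1}{3}$ ($u{\left(F,l \right)} = \frac{14 - 16}{6} = \frac{1}{6} \left(-2\right) = - \frac{1}{3}$)
$J = - \frac{3189}{86}$ ($J = \frac{-515 - 548}{29 - \frac{1}{3}} = - \frac{1063}{\frac{86}{3}} = \left(-1063\right) \frac{3}{86} = - \frac{3189}{86} \approx -37.081$)
$\frac{J - 1489}{-2129 + 3425} = \frac{- \frac{3189}{86} - 1489}{-2129 + 3425} = - \frac{131243}{86 \cdot 1296} = \left(- \frac{131243}{86}\right) \frac{1}{1296} = - \frac{131243}{111456}$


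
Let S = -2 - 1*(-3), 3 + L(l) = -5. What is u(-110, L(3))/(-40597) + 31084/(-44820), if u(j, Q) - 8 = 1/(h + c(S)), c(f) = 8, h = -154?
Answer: -46073052137/66413850210 ≈ -0.69373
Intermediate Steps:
L(l) = -8 (L(l) = -3 - 5 = -8)
S = 1 (S = -2 + 3 = 1)
u(j, Q) = 1167/146 (u(j, Q) = 8 + 1/(-154 + 8) = 8 + 1/(-146) = 8 - 1/146 = 1167/146)
u(-110, L(3))/(-40597) + 31084/(-44820) = (1167/146)/(-40597) + 31084/(-44820) = (1167/146)*(-1/40597) + 31084*(-1/44820) = -1167/5927162 - 7771/11205 = -46073052137/66413850210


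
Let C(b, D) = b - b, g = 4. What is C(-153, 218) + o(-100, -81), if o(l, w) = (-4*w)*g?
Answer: 1296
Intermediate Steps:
C(b, D) = 0
o(l, w) = -16*w (o(l, w) = -4*w*4 = -16*w)
C(-153, 218) + o(-100, -81) = 0 - 16*(-81) = 0 + 1296 = 1296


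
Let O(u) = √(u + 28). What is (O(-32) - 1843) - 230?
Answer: -2073 + 2*I ≈ -2073.0 + 2.0*I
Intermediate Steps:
O(u) = √(28 + u)
(O(-32) - 1843) - 230 = (√(28 - 32) - 1843) - 230 = (√(-4) - 1843) - 230 = (2*I - 1843) - 230 = (-1843 + 2*I) - 230 = -2073 + 2*I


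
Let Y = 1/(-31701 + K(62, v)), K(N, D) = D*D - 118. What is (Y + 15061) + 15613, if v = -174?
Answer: 47329981/1543 ≈ 30674.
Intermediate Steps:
K(N, D) = -118 + D² (K(N, D) = D² - 118 = -118 + D²)
Y = -1/1543 (Y = 1/(-31701 + (-118 + (-174)²)) = 1/(-31701 + (-118 + 30276)) = 1/(-31701 + 30158) = 1/(-1543) = -1/1543 ≈ -0.00064809)
(Y + 15061) + 15613 = (-1/1543 + 15061) + 15613 = 23239122/1543 + 15613 = 47329981/1543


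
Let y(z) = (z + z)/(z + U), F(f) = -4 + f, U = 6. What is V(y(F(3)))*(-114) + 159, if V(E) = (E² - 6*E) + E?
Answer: -2181/25 ≈ -87.240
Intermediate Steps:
y(z) = 2*z/(6 + z) (y(z) = (z + z)/(z + 6) = (2*z)/(6 + z) = 2*z/(6 + z))
V(E) = E² - 5*E
V(y(F(3)))*(-114) + 159 = ((2*(-4 + 3)/(6 + (-4 + 3)))*(-5 + 2*(-4 + 3)/(6 + (-4 + 3))))*(-114) + 159 = ((2*(-1)/(6 - 1))*(-5 + 2*(-1)/(6 - 1)))*(-114) + 159 = ((2*(-1)/5)*(-5 + 2*(-1)/5))*(-114) + 159 = ((2*(-1)*(⅕))*(-5 + 2*(-1)*(⅕)))*(-114) + 159 = -2*(-5 - ⅖)/5*(-114) + 159 = -⅖*(-27/5)*(-114) + 159 = (54/25)*(-114) + 159 = -6156/25 + 159 = -2181/25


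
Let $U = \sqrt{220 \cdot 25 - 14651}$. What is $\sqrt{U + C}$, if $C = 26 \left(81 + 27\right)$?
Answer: $\sqrt{2808 + i \sqrt{9151}} \approx 52.998 + 0.9025 i$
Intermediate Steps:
$C = 2808$ ($C = 26 \cdot 108 = 2808$)
$U = i \sqrt{9151}$ ($U = \sqrt{5500 - 14651} = \sqrt{-9151} = i \sqrt{9151} \approx 95.661 i$)
$\sqrt{U + C} = \sqrt{i \sqrt{9151} + 2808} = \sqrt{2808 + i \sqrt{9151}}$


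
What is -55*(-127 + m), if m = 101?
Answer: 1430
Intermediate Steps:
-55*(-127 + m) = -55*(-127 + 101) = -55*(-26) = 1430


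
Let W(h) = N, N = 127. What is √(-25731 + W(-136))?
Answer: 2*I*√6401 ≈ 160.01*I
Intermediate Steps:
W(h) = 127
√(-25731 + W(-136)) = √(-25731 + 127) = √(-25604) = 2*I*√6401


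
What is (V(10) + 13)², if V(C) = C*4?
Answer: 2809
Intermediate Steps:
V(C) = 4*C
(V(10) + 13)² = (4*10 + 13)² = (40 + 13)² = 53² = 2809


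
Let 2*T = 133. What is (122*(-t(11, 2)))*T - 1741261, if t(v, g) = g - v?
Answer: -1668244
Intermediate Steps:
T = 133/2 (T = (½)*133 = 133/2 ≈ 66.500)
(122*(-t(11, 2)))*T - 1741261 = (122*(-(2 - 1*11)))*(133/2) - 1741261 = (122*(-(2 - 11)))*(133/2) - 1741261 = (122*(-1*(-9)))*(133/2) - 1741261 = (122*9)*(133/2) - 1741261 = 1098*(133/2) - 1741261 = 73017 - 1741261 = -1668244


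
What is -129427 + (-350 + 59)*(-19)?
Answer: -123898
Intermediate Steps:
-129427 + (-350 + 59)*(-19) = -129427 - 291*(-19) = -129427 + 5529 = -123898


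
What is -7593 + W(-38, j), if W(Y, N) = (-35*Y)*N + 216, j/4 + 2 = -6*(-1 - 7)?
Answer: 237343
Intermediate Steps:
j = 184 (j = -8 + 4*(-6*(-1 - 7)) = -8 + 4*(-6*(-8)) = -8 + 4*48 = -8 + 192 = 184)
W(Y, N) = 216 - 35*N*Y (W(Y, N) = -35*N*Y + 216 = 216 - 35*N*Y)
-7593 + W(-38, j) = -7593 + (216 - 35*184*(-38)) = -7593 + (216 + 244720) = -7593 + 244936 = 237343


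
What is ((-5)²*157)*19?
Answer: 74575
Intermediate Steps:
((-5)²*157)*19 = (25*157)*19 = 3925*19 = 74575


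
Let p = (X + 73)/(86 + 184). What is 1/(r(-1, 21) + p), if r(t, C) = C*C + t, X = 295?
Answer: 135/59584 ≈ 0.0022657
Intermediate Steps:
p = 184/135 (p = (295 + 73)/(86 + 184) = 368/270 = 368*(1/270) = 184/135 ≈ 1.3630)
r(t, C) = t + C**2 (r(t, C) = C**2 + t = t + C**2)
1/(r(-1, 21) + p) = 1/((-1 + 21**2) + 184/135) = 1/((-1 + 441) + 184/135) = 1/(440 + 184/135) = 1/(59584/135) = 135/59584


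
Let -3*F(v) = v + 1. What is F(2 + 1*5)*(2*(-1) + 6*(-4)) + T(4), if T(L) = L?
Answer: 220/3 ≈ 73.333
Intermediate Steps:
F(v) = -1/3 - v/3 (F(v) = -(v + 1)/3 = -(1 + v)/3 = -1/3 - v/3)
F(2 + 1*5)*(2*(-1) + 6*(-4)) + T(4) = (-1/3 - (2 + 1*5)/3)*(2*(-1) + 6*(-4)) + 4 = (-1/3 - (2 + 5)/3)*(-2 - 24) + 4 = (-1/3 - 1/3*7)*(-26) + 4 = (-1/3 - 7/3)*(-26) + 4 = -8/3*(-26) + 4 = 208/3 + 4 = 220/3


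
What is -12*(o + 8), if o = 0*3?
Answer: -96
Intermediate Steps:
o = 0
-12*(o + 8) = -12*(0 + 8) = -12*8 = -96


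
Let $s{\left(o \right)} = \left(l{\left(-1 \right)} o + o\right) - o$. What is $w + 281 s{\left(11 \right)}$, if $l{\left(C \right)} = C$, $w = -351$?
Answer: $-3442$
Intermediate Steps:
$s{\left(o \right)} = - o$ ($s{\left(o \right)} = \left(- o + o\right) - o = 0 - o = - o$)
$w + 281 s{\left(11 \right)} = -351 + 281 \left(\left(-1\right) 11\right) = -351 + 281 \left(-11\right) = -351 - 3091 = -3442$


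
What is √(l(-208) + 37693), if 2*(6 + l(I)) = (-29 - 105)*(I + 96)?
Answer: √45191 ≈ 212.58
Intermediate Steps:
l(I) = -6438 - 67*I (l(I) = -6 + ((-29 - 105)*(I + 96))/2 = -6 + (-134*(96 + I))/2 = -6 + (-12864 - 134*I)/2 = -6 + (-6432 - 67*I) = -6438 - 67*I)
√(l(-208) + 37693) = √((-6438 - 67*(-208)) + 37693) = √((-6438 + 13936) + 37693) = √(7498 + 37693) = √45191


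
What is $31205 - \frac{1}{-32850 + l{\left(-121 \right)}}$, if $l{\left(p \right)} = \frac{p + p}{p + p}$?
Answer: $\frac{1025053046}{32849} \approx 31205.0$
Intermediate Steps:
$l{\left(p \right)} = 1$ ($l{\left(p \right)} = \frac{2 p}{2 p} = 2 p \frac{1}{2 p} = 1$)
$31205 - \frac{1}{-32850 + l{\left(-121 \right)}} = 31205 - \frac{1}{-32850 + 1} = 31205 - \frac{1}{-32849} = 31205 - - \frac{1}{32849} = 31205 + \frac{1}{32849} = \frac{1025053046}{32849}$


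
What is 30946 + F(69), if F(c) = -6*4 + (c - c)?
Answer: 30922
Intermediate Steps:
F(c) = -24 (F(c) = -24 + 0 = -24)
30946 + F(69) = 30946 - 24 = 30922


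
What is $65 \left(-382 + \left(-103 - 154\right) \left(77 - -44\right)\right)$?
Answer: $-2046135$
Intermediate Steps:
$65 \left(-382 + \left(-103 - 154\right) \left(77 - -44\right)\right) = 65 \left(-382 + \left(-103 - 154\right) \left(77 + 44\right)\right) = 65 \left(-382 + \left(-103 - 154\right) 121\right) = 65 \left(-382 - 31097\right) = 65 \left(-31479\right) = -2046135$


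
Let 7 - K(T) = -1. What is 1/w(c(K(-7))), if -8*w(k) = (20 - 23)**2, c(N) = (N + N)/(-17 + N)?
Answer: -8/9 ≈ -0.88889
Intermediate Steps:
K(T) = 8 (K(T) = 7 - 1*(-1) = 7 + 1 = 8)
c(N) = 2*N/(-17 + N) (c(N) = (2*N)/(-17 + N) = 2*N/(-17 + N))
w(k) = -9/8 (w(k) = -(20 - 23)**2/8 = -1/8*(-3)**2 = -1/8*9 = -9/8)
1/w(c(K(-7))) = 1/(-9/8) = -8/9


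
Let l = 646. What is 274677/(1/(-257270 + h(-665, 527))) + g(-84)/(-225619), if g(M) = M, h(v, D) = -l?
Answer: -15983660638848624/225619 ≈ -7.0844e+10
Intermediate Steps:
h(v, D) = -646 (h(v, D) = -1*646 = -646)
274677/(1/(-257270 + h(-665, 527))) + g(-84)/(-225619) = 274677/(1/(-257270 - 646)) - 84/(-225619) = 274677/(1/(-257916)) - 84*(-1/225619) = 274677/(-1/257916) + 84/225619 = 274677*(-257916) + 84/225619 = -70843593132 + 84/225619 = -15983660638848624/225619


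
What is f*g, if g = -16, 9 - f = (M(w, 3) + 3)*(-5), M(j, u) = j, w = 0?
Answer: -384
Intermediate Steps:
f = 24 (f = 9 - (0 + 3)*(-5) = 9 - 3*(-5) = 9 - 1*(-15) = 9 + 15 = 24)
f*g = 24*(-16) = -384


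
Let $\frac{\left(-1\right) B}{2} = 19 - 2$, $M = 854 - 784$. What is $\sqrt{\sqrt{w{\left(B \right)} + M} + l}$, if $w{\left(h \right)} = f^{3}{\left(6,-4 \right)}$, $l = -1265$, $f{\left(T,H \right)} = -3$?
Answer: $\sqrt{-1265 + \sqrt{43}} \approx 35.475 i$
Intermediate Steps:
$M = 70$ ($M = 854 - 784 = 70$)
$B = -34$ ($B = - 2 \left(19 - 2\right) = \left(-2\right) 17 = -34$)
$w{\left(h \right)} = -27$ ($w{\left(h \right)} = \left(-3\right)^{3} = -27$)
$\sqrt{\sqrt{w{\left(B \right)} + M} + l} = \sqrt{\sqrt{-27 + 70} - 1265} = \sqrt{\sqrt{43} - 1265} = \sqrt{-1265 + \sqrt{43}}$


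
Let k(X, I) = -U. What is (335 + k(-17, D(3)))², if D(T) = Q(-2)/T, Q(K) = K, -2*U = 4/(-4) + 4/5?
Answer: 11215801/100 ≈ 1.1216e+5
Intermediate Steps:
U = ⅒ (U = -(4/(-4) + 4/5)/2 = -(4*(-¼) + 4*(⅕))/2 = -(-1 + ⅘)/2 = -½*(-⅕) = ⅒ ≈ 0.10000)
D(T) = -2/T
k(X, I) = -⅒ (k(X, I) = -1*⅒ = -⅒)
(335 + k(-17, D(3)))² = (335 - ⅒)² = (3349/10)² = 11215801/100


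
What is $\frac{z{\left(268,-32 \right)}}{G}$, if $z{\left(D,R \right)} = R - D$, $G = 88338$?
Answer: $- \frac{50}{14723} \approx -0.003396$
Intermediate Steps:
$\frac{z{\left(268,-32 \right)}}{G} = \frac{-32 - 268}{88338} = \left(-32 - 268\right) \frac{1}{88338} = \left(-300\right) \frac{1}{88338} = - \frac{50}{14723}$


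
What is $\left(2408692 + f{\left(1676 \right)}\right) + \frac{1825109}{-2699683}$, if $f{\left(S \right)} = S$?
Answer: $\frac{6507227688235}{2699683} \approx 2.4104 \cdot 10^{6}$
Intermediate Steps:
$\left(2408692 + f{\left(1676 \right)}\right) + \frac{1825109}{-2699683} = \left(2408692 + 1676\right) + \frac{1825109}{-2699683} = 2410368 + 1825109 \left(- \frac{1}{2699683}\right) = 2410368 - \frac{1825109}{2699683} = \frac{6507227688235}{2699683}$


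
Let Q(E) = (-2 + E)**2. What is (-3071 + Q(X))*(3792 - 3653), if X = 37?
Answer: -256594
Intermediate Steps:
(-3071 + Q(X))*(3792 - 3653) = (-3071 + (-2 + 37)**2)*(3792 - 3653) = (-3071 + 35**2)*139 = (-3071 + 1225)*139 = -1846*139 = -256594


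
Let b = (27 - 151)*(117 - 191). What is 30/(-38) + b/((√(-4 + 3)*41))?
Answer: -15/19 - 9176*I/41 ≈ -0.78947 - 223.8*I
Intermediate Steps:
b = 9176 (b = -124*(-74) = 9176)
30/(-38) + b/((√(-4 + 3)*41)) = 30/(-38) + 9176/((√(-4 + 3)*41)) = 30*(-1/38) + 9176/((√(-1)*41)) = -15/19 + 9176/((I*41)) = -15/19 + 9176/((41*I)) = -15/19 + 9176*(-I/41) = -15/19 - 9176*I/41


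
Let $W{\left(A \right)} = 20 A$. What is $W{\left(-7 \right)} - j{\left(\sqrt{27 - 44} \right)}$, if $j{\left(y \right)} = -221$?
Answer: $81$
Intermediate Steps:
$W{\left(-7 \right)} - j{\left(\sqrt{27 - 44} \right)} = 20 \left(-7\right) - -221 = -140 + 221 = 81$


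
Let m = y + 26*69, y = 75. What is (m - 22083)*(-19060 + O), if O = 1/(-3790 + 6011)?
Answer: 855704283426/2221 ≈ 3.8528e+8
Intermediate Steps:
m = 1869 (m = 75 + 26*69 = 75 + 1794 = 1869)
O = 1/2221 ≈ 0.00045025
(m - 22083)*(-19060 + O) = (1869 - 22083)*(-19060 + 1/2221) = -20214*(-42332259/2221) = 855704283426/2221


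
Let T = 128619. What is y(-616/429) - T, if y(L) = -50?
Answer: -128669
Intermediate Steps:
y(-616/429) - T = -50 - 1*128619 = -50 - 128619 = -128669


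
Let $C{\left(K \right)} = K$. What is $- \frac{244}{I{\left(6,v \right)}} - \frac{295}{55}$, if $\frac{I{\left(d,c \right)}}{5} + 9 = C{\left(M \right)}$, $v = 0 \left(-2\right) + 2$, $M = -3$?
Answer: $- \frac{214}{165} \approx -1.297$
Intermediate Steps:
$v = 2$ ($v = 0 + 2 = 2$)
$I{\left(d,c \right)} = -60$ ($I{\left(d,c \right)} = -45 + 5 \left(-3\right) = -45 - 15 = -60$)
$- \frac{244}{I{\left(6,v \right)}} - \frac{295}{55} = - \frac{244}{-60} - \frac{295}{55} = \left(-244\right) \left(- \frac{1}{60}\right) - \frac{59}{11} = \frac{61}{15} - \frac{59}{11} = - \frac{214}{165}$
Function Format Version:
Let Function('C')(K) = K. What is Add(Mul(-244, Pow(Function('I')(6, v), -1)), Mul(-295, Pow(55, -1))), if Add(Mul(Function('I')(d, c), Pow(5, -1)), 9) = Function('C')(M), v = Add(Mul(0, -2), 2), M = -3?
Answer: Rational(-214, 165) ≈ -1.2970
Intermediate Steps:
v = 2 (v = Add(0, 2) = 2)
Function('I')(d, c) = -60 (Function('I')(d, c) = Add(-45, Mul(5, -3)) = Add(-45, -15) = -60)
Add(Mul(-244, Pow(Function('I')(6, v), -1)), Mul(-295, Pow(55, -1))) = Add(Mul(-244, Pow(-60, -1)), Mul(-295, Pow(55, -1))) = Add(Mul(-244, Rational(-1, 60)), Mul(-295, Rational(1, 55))) = Add(Rational(61, 15), Rational(-59, 11)) = Rational(-214, 165)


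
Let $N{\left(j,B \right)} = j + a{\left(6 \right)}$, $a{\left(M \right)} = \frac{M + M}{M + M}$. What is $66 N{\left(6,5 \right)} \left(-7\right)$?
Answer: $-3234$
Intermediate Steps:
$a{\left(M \right)} = 1$ ($a{\left(M \right)} = \frac{2 M}{2 M} = 2 M \frac{1}{2 M} = 1$)
$N{\left(j,B \right)} = 1 + j$ ($N{\left(j,B \right)} = j + 1 = 1 + j$)
$66 N{\left(6,5 \right)} \left(-7\right) = 66 \left(1 + 6\right) \left(-7\right) = 66 \cdot 7 \left(-7\right) = 462 \left(-7\right) = -3234$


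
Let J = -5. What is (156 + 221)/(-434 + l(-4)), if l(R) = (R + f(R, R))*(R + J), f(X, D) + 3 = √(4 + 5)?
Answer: -377/398 ≈ -0.94724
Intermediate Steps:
f(X, D) = 0 (f(X, D) = -3 + √(4 + 5) = -3 + √9 = -3 + 3 = 0)
l(R) = R*(-5 + R) (l(R) = (R + 0)*(R - 5) = R*(-5 + R))
(156 + 221)/(-434 + l(-4)) = (156 + 221)/(-434 - 4*(-5 - 4)) = 377/(-434 - 4*(-9)) = 377/(-434 + 36) = 377/(-398) = 377*(-1/398) = -377/398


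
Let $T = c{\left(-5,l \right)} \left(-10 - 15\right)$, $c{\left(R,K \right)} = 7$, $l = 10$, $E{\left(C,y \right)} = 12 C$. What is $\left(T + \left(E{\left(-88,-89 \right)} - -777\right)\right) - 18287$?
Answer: $-18741$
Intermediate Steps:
$T = -175$ ($T = 7 \left(-10 - 15\right) = 7 \left(-25\right) = -175$)
$\left(T + \left(E{\left(-88,-89 \right)} - -777\right)\right) - 18287 = \left(-175 + \left(12 \left(-88\right) - -777\right)\right) - 18287 = \left(-175 + \left(-1056 + 777\right)\right) - 18287 = \left(-175 - 279\right) - 18287 = -454 - 18287 = -18741$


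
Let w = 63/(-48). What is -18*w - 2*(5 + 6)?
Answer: 13/8 ≈ 1.6250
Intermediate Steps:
w = -21/16 (w = 63*(-1/48) = -21/16 ≈ -1.3125)
-18*w - 2*(5 + 6) = -18*(-21/16) - 2*(5 + 6) = 189/8 - 2*11 = 189/8 - 22 = 13/8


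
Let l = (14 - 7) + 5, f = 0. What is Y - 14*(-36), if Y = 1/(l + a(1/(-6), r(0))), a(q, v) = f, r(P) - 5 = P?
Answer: 6049/12 ≈ 504.08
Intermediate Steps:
r(P) = 5 + P
l = 12 (l = 7 + 5 = 12)
a(q, v) = 0
Y = 1/12 (Y = 1/(12 + 0) = 1/12 ≈ 0.083333)
Y - 14*(-36) = 1/12 - 14*(-36) = 1/12 + 504 = 6049/12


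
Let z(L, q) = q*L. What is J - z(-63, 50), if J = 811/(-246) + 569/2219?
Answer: 1717843465/545874 ≈ 3147.0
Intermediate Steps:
z(L, q) = L*q
J = -1659635/545874 (J = 811*(-1/246) + 569*(1/2219) = -811/246 + 569/2219 = -1659635/545874 ≈ -3.0403)
J - z(-63, 50) = -1659635/545874 - (-63)*50 = -1659635/545874 - 1*(-3150) = -1659635/545874 + 3150 = 1717843465/545874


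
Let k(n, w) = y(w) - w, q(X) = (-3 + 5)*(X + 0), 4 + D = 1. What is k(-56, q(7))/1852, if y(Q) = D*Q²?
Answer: -301/926 ≈ -0.32505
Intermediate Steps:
D = -3 (D = -4 + 1 = -3)
y(Q) = -3*Q²
q(X) = 2*X
k(n, w) = -w - 3*w² (k(n, w) = -3*w² - w = -w - 3*w²)
k(-56, q(7))/1852 = ((2*7)*(-1 - 6*7))/1852 = (14*(-1 - 3*14))*(1/1852) = (14*(-1 - 42))*(1/1852) = (14*(-43))*(1/1852) = -602*1/1852 = -301/926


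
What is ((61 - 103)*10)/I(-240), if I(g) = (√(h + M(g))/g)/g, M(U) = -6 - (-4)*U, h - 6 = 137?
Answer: 24192000*I*√823/823 ≈ 8.4328e+5*I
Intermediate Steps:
h = 143 (h = 6 + 137 = 143)
M(U) = -6 + 4*U
I(g) = √(137 + 4*g)/g² (I(g) = (√(143 + (-6 + 4*g))/g)/g = (√(137 + 4*g)/g)/g = √(137 + 4*g)/g²)
((61 - 103)*10)/I(-240) = ((61 - 103)*10)/((√(137 + 4*(-240))/(-240)²)) = (-42*10)/((√(137 - 960)/57600)) = -420*(-57600*I*√823/823) = -(-24192000)*I*√823/823 = 24192000*I*√823/823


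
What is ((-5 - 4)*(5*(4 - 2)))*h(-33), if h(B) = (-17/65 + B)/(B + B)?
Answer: -6486/143 ≈ -45.357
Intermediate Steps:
h(B) = (-17/65 + B)/(2*B) (h(B) = (-17*1/65 + B)/((2*B)) = (-17/65 + B)*(1/(2*B)) = (-17/65 + B)/(2*B))
((-5 - 4)*(5*(4 - 2)))*h(-33) = ((-5 - 4)*(5*(4 - 2)))*((1/130)*(-17 + 65*(-33))/(-33)) = (-45*2)*((1/130)*(-1/33)*(-17 - 2145)) = (-9*10)*((1/130)*(-1/33)*(-2162)) = -90*1081/2145 = -6486/143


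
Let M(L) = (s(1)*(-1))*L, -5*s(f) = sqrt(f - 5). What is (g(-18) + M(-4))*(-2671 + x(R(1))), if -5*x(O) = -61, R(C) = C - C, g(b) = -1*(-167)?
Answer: -2220098/5 + 106352*I/25 ≈ -4.4402e+5 + 4254.1*I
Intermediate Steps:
g(b) = 167
R(C) = 0
x(O) = 61/5 (x(O) = -1/5*(-61) = 61/5)
s(f) = -sqrt(-5 + f)/5 (s(f) = -sqrt(f - 5)/5 = -sqrt(-5 + f)/5)
M(L) = 2*I*L/5 (M(L) = (-sqrt(-5 + 1)/5*(-1))*L = (-2*I/5*(-1))*L = (2*I/5)*L = 2*I*L/5)
(g(-18) + M(-4))*(-2671 + x(R(1))) = (167 + (2/5)*I*(-4))*(-2671 + 61/5) = (167 - 8*I/5)*(-13294/5) = -2220098/5 + 106352*I/25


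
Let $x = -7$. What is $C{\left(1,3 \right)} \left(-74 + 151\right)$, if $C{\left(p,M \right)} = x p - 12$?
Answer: $-1463$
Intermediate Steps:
$C{\left(p,M \right)} = -12 - 7 p$ ($C{\left(p,M \right)} = - 7 p - 12 = -12 - 7 p$)
$C{\left(1,3 \right)} \left(-74 + 151\right) = \left(-12 - 7\right) \left(-74 + 151\right) = \left(-12 - 7\right) 77 = \left(-19\right) 77 = -1463$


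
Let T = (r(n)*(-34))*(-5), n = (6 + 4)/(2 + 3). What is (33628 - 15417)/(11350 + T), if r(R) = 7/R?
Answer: 18211/11945 ≈ 1.5246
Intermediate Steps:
n = 2 (n = 10/5 = 10*(⅕) = 2)
T = 595 (T = ((7/2)*(-34))*(-5) = -119*(-5) = 595)
(33628 - 15417)/(11350 + T) = (33628 - 15417)/(11350 + 595) = 18211/11945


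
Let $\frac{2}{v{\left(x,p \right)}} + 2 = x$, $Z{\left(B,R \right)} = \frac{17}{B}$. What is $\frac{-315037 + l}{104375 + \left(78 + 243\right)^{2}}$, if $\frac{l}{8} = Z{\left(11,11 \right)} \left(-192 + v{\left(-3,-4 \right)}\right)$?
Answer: $- \frac{17457867}{11407880} \approx -1.5303$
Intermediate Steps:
$v{\left(x,p \right)} = \frac{2}{-2 + x}$
$l = - \frac{130832}{55}$ ($l = 8 \cdot \frac{17}{11} \left(-192 + \frac{2}{-2 - 3}\right) = 8 \cdot 17 \cdot \frac{1}{11} \left(-192 + \frac{2}{-5}\right) = 8 \frac{17 \left(-192 + 2 \left(- \frac{1}{5}\right)\right)}{11} = 8 \frac{17 \left(-192 - \frac{2}{5}\right)}{11} = 8 \cdot \frac{17}{11} \left(- \frac{962}{5}\right) = 8 \left(- \frac{16354}{55}\right) = - \frac{130832}{55} \approx -2378.8$)
$\frac{-315037 + l}{104375 + \left(78 + 243\right)^{2}} = \frac{-315037 - \frac{130832}{55}}{104375 + \left(78 + 243\right)^{2}} = - \frac{17457867}{55 \left(104375 + 321^{2}\right)} = - \frac{17457867}{55 \left(104375 + 103041\right)} = - \frac{17457867}{55 \cdot 207416} = \left(- \frac{17457867}{55}\right) \frac{1}{207416} = - \frac{17457867}{11407880}$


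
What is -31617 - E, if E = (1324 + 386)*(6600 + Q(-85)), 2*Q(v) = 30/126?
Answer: -79224744/7 ≈ -1.1318e+7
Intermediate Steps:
Q(v) = 5/42 (Q(v) = (30/126)/2 = (30*(1/126))/2 = (1/2)*(5/21) = 5/42)
E = 79003425/7 (E = (1324 + 386)*(6600 + 5/42) = 1710*(277205/42) = 79003425/7 ≈ 1.1286e+7)
-31617 - E = -31617 - 1*79003425/7 = -31617 - 79003425/7 = -79224744/7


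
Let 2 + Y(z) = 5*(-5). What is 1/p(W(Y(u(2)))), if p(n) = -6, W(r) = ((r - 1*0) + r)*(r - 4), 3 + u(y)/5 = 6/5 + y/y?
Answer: -⅙ ≈ -0.16667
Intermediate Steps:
u(y) = -4 (u(y) = -15 + 5*(6/5 + y/y) = -15 + 5*(6*(⅕) + 1) = -15 + 5*(6/5 + 1) = -15 + 5*(11/5) = -15 + 11 = -4)
Y(z) = -27 (Y(z) = -2 + 5*(-5) = -2 - 25 = -27)
W(r) = 2*r*(-4 + r) (W(r) = ((r + 0) + r)*(-4 + r) = (r + r)*(-4 + r) = (2*r)*(-4 + r) = 2*r*(-4 + r))
1/p(W(Y(u(2)))) = 1/(-6) = -⅙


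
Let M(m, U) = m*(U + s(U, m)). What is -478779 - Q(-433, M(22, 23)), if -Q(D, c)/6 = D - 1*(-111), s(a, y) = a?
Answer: -480711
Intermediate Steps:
M(m, U) = 2*U*m (M(m, U) = m*(U + U) = m*(2*U) = 2*U*m)
Q(D, c) = -666 - 6*D (Q(D, c) = -6*(D - 1*(-111)) = -6*(D + 111) = -6*(111 + D) = -666 - 6*D)
-478779 - Q(-433, M(22, 23)) = -478779 - (-666 - 6*(-433)) = -478779 - (-666 + 2598) = -478779 - 1*1932 = -478779 - 1932 = -480711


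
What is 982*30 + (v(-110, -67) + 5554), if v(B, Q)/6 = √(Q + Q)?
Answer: 35014 + 6*I*√134 ≈ 35014.0 + 69.455*I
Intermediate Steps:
v(B, Q) = 6*√2*√Q (v(B, Q) = 6*√(Q + Q) = 6*√(2*Q) = 6*(√2*√Q) = 6*√2*√Q)
982*30 + (v(-110, -67) + 5554) = 982*30 + (6*√2*√(-67) + 5554) = 29460 + (6*√2*(I*√67) + 5554) = 29460 + (6*I*√134 + 5554) = 29460 + (5554 + 6*I*√134) = 35014 + 6*I*√134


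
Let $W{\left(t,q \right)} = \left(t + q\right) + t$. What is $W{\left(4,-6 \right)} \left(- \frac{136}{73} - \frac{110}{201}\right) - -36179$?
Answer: $\frac{530783735}{14673} \approx 36174.0$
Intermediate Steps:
$W{\left(t,q \right)} = q + 2 t$ ($W{\left(t,q \right)} = \left(q + t\right) + t = q + 2 t$)
$W{\left(4,-6 \right)} \left(- \frac{136}{73} - \frac{110}{201}\right) - -36179 = \left(-6 + 2 \cdot 4\right) \left(- \frac{136}{73} - \frac{110}{201}\right) - -36179 = \left(-6 + 8\right) \left(\left(-136\right) \frac{1}{73} - \frac{110}{201}\right) + 36179 = 2 \left(- \frac{136}{73} - \frac{110}{201}\right) + 36179 = 2 \left(- \frac{35366}{14673}\right) + 36179 = - \frac{70732}{14673} + 36179 = \frac{530783735}{14673}$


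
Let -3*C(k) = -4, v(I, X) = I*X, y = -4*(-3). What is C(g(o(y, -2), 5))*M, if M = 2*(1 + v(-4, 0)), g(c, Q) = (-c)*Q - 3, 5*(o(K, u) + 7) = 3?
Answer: 8/3 ≈ 2.6667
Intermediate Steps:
y = 12
o(K, u) = -32/5 (o(K, u) = -7 + (⅕)*3 = -7 + ⅗ = -32/5)
g(c, Q) = -3 - Q*c (g(c, Q) = -Q*c - 3 = -3 - Q*c)
C(k) = 4/3 (C(k) = -⅓*(-4) = 4/3)
M = 2 (M = 2*(1 - 4*0) = 2*(1 + 0) = 2*1 = 2)
C(g(o(y, -2), 5))*M = (4/3)*2 = 8/3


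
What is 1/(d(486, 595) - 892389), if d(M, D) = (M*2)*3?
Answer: -1/889473 ≈ -1.1243e-6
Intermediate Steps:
d(M, D) = 6*M (d(M, D) = (2*M)*3 = 6*M)
1/(d(486, 595) - 892389) = 1/(6*486 - 892389) = 1/(2916 - 892389) = 1/(-889473) = -1/889473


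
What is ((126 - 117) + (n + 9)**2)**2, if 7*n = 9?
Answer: 31640625/2401 ≈ 13178.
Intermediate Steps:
n = 9/7 (n = (1/7)*9 = 9/7 ≈ 1.2857)
((126 - 117) + (n + 9)**2)**2 = ((126 - 117) + (9/7 + 9)**2)**2 = (9 + (72/7)**2)**2 = (9 + 5184/49)**2 = (5625/49)**2 = 31640625/2401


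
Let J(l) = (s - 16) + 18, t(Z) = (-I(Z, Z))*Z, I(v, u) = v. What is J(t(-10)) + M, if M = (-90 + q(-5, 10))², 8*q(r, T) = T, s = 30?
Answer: 126537/16 ≈ 7908.6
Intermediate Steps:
q(r, T) = T/8
t(Z) = -Z² (t(Z) = (-Z)*Z = -Z²)
J(l) = 32 (J(l) = (30 - 16) + 18 = 14 + 18 = 32)
M = 126025/16 (M = (-90 + (⅛)*10)² = (-90 + 5/4)² = (-355/4)² = 126025/16 ≈ 7876.6)
J(t(-10)) + M = 32 + 126025/16 = 126537/16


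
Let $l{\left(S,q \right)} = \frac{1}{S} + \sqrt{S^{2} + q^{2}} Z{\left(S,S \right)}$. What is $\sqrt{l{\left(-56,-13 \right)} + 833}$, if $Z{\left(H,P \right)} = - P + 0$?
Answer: $\frac{\sqrt{653058 + 43904 \sqrt{3305}}}{28} \approx 63.658$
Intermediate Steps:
$Z{\left(H,P \right)} = - P$
$l{\left(S,q \right)} = \frac{1}{S} - S \sqrt{S^{2} + q^{2}}$ ($l{\left(S,q \right)} = \frac{1}{S} + \sqrt{S^{2} + q^{2}} \left(- S\right) = \frac{1}{S} - S \sqrt{S^{2} + q^{2}}$)
$\sqrt{l{\left(-56,-13 \right)} + 833} = \sqrt{\left(\frac{1}{-56} - - 56 \sqrt{\left(-56\right)^{2} + \left(-13\right)^{2}}\right) + 833} = \sqrt{\left(- \frac{1}{56} - - 56 \sqrt{3136 + 169}\right) + 833} = \sqrt{\left(- \frac{1}{56} - - 56 \sqrt{3305}\right) + 833} = \sqrt{\left(- \frac{1}{56} + 56 \sqrt{3305}\right) + 833} = \sqrt{\frac{46647}{56} + 56 \sqrt{3305}}$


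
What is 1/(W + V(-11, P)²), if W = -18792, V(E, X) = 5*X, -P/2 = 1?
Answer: -1/18692 ≈ -5.3499e-5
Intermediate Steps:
P = -2 (P = -2*1 = -2)
1/(W + V(-11, P)²) = 1/(-18792 + (5*(-2))²) = 1/(-18792 + (-10)²) = 1/(-18792 + 100) = 1/(-18692) = -1/18692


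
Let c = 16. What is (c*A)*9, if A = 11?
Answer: 1584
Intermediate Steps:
(c*A)*9 = (16*11)*9 = 176*9 = 1584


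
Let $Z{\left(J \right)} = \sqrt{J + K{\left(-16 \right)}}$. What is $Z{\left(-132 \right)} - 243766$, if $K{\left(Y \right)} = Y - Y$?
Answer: $-243766 + 2 i \sqrt{33} \approx -2.4377 \cdot 10^{5} + 11.489 i$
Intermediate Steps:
$K{\left(Y \right)} = 0$
$Z{\left(J \right)} = \sqrt{J}$ ($Z{\left(J \right)} = \sqrt{J + 0} = \sqrt{J}$)
$Z{\left(-132 \right)} - 243766 = \sqrt{-132} - 243766 = 2 i \sqrt{33} - 243766 = -243766 + 2 i \sqrt{33}$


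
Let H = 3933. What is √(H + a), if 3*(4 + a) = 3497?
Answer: 2*√11463/3 ≈ 71.377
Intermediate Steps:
a = 3485/3 (a = -4 + (⅓)*3497 = -4 + 3497/3 = 3485/3 ≈ 1161.7)
√(H + a) = √(3933 + 3485/3) = √(15284/3) = 2*√11463/3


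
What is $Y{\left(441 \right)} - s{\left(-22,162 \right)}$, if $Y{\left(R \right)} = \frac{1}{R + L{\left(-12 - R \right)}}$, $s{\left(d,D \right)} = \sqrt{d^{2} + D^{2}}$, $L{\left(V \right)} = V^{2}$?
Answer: $\frac{1}{205650} - 2 \sqrt{6682} \approx -163.49$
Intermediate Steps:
$s{\left(d,D \right)} = \sqrt{D^{2} + d^{2}}$
$Y{\left(R \right)} = \frac{1}{R + \left(-12 - R\right)^{2}}$
$Y{\left(441 \right)} - s{\left(-22,162 \right)} = \frac{1}{441 + \left(12 + 441\right)^{2}} - \sqrt{162^{2} + \left(-22\right)^{2}} = \frac{1}{441 + 453^{2}} - \sqrt{26244 + 484} = \frac{1}{441 + 205209} - \sqrt{26728} = \frac{1}{205650} - 2 \sqrt{6682}$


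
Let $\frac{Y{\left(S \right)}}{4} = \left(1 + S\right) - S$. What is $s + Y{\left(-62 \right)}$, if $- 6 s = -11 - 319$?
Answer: $59$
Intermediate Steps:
$Y{\left(S \right)} = 4$ ($Y{\left(S \right)} = 4 \left(\left(1 + S\right) - S\right) = 4 \cdot 1 = 4$)
$s = 55$ ($s = - \frac{-11 - 319}{6} = \left(- \frac{1}{6}\right) \left(-330\right) = 55$)
$s + Y{\left(-62 \right)} = 55 + 4 = 59$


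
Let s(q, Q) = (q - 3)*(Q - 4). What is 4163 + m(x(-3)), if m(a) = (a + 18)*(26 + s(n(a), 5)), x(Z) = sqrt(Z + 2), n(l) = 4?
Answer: 4649 + 27*I ≈ 4649.0 + 27.0*I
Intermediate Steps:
s(q, Q) = (-4 + Q)*(-3 + q) (s(q, Q) = (-3 + q)*(-4 + Q) = (-4 + Q)*(-3 + q))
x(Z) = sqrt(2 + Z)
m(a) = 486 + 27*a (m(a) = (a + 18)*(26 + (12 - 4*4 - 3*5 + 5*4)) = (18 + a)*(26 + (12 - 16 - 15 + 20)) = (18 + a)*(26 + 1) = (18 + a)*27 = 486 + 27*a)
4163 + m(x(-3)) = 4163 + (486 + 27*sqrt(2 - 3)) = 4163 + (486 + 27*sqrt(-1)) = 4163 + (486 + 27*I) = 4649 + 27*I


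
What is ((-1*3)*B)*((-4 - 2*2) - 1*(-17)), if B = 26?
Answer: -702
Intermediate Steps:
((-1*3)*B)*((-4 - 2*2) - 1*(-17)) = (-1*3*26)*((-4 - 2*2) - 1*(-17)) = (-3*26)*((-4 - 4) + 17) = -78*(-8 + 17) = -78*9 = -702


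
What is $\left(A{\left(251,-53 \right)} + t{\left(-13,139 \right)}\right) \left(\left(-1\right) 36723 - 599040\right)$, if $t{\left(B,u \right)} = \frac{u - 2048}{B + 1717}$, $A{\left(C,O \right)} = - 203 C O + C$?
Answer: $- \frac{975280178414651}{568} \approx -1.717 \cdot 10^{12}$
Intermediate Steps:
$A{\left(C,O \right)} = C - 203 C O$ ($A{\left(C,O \right)} = - 203 C O + C = C - 203 C O$)
$t{\left(B,u \right)} = \frac{-2048 + u}{1717 + B}$
$\left(A{\left(251,-53 \right)} + t{\left(-13,139 \right)}\right) \left(\left(-1\right) 36723 - 599040\right) = \left(251 \left(1 - -10759\right) + \frac{-2048 + 139}{1717 - 13}\right) \left(\left(-1\right) 36723 - 599040\right) = \left(251 \left(1 + 10759\right) + \frac{1}{1704} \left(-1909\right)\right) \left(-36723 - 599040\right) = \left(251 \cdot 10760 + \frac{1}{1704} \left(-1909\right)\right) \left(-635763\right) = \left(2700760 - \frac{1909}{1704}\right) \left(-635763\right) = \frac{4602093131}{1704} \left(-635763\right) = - \frac{975280178414651}{568}$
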